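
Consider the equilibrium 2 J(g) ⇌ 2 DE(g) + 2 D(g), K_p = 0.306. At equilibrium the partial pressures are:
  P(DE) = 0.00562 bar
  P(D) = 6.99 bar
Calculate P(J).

P(J) = 0.0710 bar

At equilibrium, K_p = P(DE)²·P(D)² / P(J)² = 0.306.
(0.00562)²·(6.99)² / (P(J))² = 0.306
P(J)² = 0.00504 ⇒ P(J) = 0.0710 bar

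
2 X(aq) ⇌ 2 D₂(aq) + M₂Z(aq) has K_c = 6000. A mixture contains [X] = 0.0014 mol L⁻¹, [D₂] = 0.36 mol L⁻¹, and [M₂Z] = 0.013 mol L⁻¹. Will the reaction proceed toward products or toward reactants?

to the right

Q_c = [D₂]²·[M₂Z] / [X]² = (0.36)²·(0.013) / (0.0014)² = 860
Q_c = 860 < K_c = 6000, so the forward reaction proceeds.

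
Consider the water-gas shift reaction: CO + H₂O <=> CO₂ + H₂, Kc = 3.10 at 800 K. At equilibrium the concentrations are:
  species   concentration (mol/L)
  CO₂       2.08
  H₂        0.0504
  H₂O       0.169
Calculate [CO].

[CO] = 0.200 mol/L

At equilibrium, Kc = [CO₂]·[H₂] / ([CO]·[H₂O]) = 3.10.
(2.08)·(0.0504) / (([CO])·(0.169)) = 3.10
[CO] = 0.200 mol/L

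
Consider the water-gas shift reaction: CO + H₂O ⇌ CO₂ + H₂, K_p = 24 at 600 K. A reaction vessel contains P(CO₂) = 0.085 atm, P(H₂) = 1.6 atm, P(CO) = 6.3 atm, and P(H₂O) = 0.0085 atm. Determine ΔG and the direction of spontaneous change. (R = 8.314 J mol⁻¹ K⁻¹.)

ΔG = -11.2 kJ/mol; the forward reaction is spontaneous

Q_p = P(CO₂)·P(H₂) / (P(CO)·P(H₂O)) = (0.085)·(1.6) / ((6.3)·(0.0085)) = 2.54
ΔG = RT ln(Q_p/K_p) = (8.314 J mol⁻¹ K⁻¹)(600 K) × ln(2.54/24)
   = (4.988 kJ/mol)(-2.246) = -11.2 kJ/mol
ΔG < 0, so the forward reaction is spontaneous (proceeds forward).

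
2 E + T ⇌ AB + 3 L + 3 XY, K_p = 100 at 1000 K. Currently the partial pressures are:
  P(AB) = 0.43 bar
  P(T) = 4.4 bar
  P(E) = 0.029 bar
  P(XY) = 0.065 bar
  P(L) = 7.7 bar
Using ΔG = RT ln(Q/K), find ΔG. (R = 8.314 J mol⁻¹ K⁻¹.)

Q_p = P(AB)·P(L)³·P(XY)³ / (P(E)²·P(T)) = (0.43)·(7.7)³·(0.065)³ / ((0.029)²·(4.4)) = 14.6
ΔG = RT ln(Q_p/K_p) = (8.314 J mol⁻¹ K⁻¹)(1000 K) × ln(14.6/100)
   = (8.314 kJ/mol)(-1.924) = -16.0 kJ/mol
ΔG < 0, so the forward reaction is spontaneous (proceeds forward).

ΔG = -16.0 kJ/mol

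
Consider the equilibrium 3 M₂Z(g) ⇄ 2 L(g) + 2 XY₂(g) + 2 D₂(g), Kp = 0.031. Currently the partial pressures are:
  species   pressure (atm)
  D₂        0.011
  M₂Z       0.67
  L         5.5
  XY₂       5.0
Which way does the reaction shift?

Qp = P(L)²·P(XY₂)²·P(D₂)² / P(M₂Z)³ = (5.5)²·(5.0)²·(0.011)² / (0.67)³ = 0.30
Qp = 0.30 > Kp = 0.031, so the reverse reaction proceeds.

to the left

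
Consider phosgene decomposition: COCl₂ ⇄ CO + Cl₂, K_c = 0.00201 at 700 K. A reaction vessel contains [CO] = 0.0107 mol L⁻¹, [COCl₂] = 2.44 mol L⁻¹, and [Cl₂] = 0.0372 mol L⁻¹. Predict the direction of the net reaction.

forward (toward products)

Q_c = [CO]·[Cl₂] / [COCl₂] = (0.0107)·(0.0372) / (2.44) = 1.63×10⁻⁴
Q_c = 1.63×10⁻⁴ < K_c = 0.00201, so the forward reaction proceeds.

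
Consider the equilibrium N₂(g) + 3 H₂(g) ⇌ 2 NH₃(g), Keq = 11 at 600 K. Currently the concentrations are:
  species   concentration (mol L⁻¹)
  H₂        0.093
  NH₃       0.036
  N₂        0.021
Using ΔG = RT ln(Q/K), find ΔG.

Q = [NH₃]² / ([N₂]·[H₂]³) = (0.036)² / ((0.021)·(0.093)³) = 76.7
ΔG = RT ln(Q/Keq) = (8.314 J mol⁻¹ K⁻¹)(600 K) × ln(76.7/11)
   = (4.988 kJ/mol)(1.942) = 9.69 kJ/mol
ΔG > 0, so the forward reaction is non-spontaneous (proceeds in reverse).

ΔG = 9.69 kJ/mol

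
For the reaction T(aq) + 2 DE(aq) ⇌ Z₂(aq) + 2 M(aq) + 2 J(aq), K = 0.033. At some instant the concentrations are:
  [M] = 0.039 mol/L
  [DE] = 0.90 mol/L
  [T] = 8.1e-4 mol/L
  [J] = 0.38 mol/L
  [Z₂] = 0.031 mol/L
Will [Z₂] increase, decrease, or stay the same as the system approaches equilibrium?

increase

Q = [Z₂]·[M]²·[J]² / ([T]·[DE]²) = (0.031)·(0.039)²·(0.38)² / ((8.1e-4)·(0.90)²) = 0.010
Q = 0.010 < K = 0.033: net forward reaction.
Z₂ is a product, so it increases.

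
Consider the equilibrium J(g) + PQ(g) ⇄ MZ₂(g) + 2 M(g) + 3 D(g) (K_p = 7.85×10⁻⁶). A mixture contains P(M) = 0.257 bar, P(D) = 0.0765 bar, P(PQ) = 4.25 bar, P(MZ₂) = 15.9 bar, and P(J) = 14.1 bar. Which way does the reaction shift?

Q_p = P(MZ₂)·P(M)²·P(D)³ / (P(J)·P(PQ)) = (15.9)·(0.257)²·(0.0765)³ / ((14.1)·(4.25)) = 7.85×10⁻⁶
Q_p = 7.85×10⁻⁶ = K_p, so the system is already at equilibrium.

at equilibrium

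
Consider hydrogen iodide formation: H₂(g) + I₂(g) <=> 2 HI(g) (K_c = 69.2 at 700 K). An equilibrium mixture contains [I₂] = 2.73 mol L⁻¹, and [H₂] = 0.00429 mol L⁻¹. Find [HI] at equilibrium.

At equilibrium, K_c = [HI]² / ([H₂]·[I₂]) = 69.2.
([HI])² / ((0.00429)·(2.73)) = 69.2
[HI]² = 0.810 ⇒ [HI] = 0.900 mol L⁻¹

[HI] = 0.900 mol L⁻¹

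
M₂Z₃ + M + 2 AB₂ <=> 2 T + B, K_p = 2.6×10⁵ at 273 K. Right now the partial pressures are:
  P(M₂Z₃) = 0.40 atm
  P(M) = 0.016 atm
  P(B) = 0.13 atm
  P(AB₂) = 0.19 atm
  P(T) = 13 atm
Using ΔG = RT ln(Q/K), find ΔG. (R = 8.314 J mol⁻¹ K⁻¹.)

Q_p = P(T)²·P(B) / (P(M₂Z₃)·P(M)·P(AB₂)²) = (13)²·(0.13) / ((0.40)·(0.016)·(0.19)²) = 95100
ΔG = RT ln(Q_p/K_p) = (8.314 J mol⁻¹ K⁻¹)(273 K) × ln(95100/2.6×10⁵)
   = (2.270 kJ/mol)(-1.006) = -2.28 kJ/mol
ΔG < 0, so the forward reaction is spontaneous (proceeds forward).

ΔG = -2.28 kJ/mol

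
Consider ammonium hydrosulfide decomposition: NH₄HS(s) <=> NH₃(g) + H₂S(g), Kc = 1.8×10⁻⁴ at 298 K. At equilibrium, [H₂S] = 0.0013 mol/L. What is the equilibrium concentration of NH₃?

(NH₄HS is a pure solid — omitted from Kc.)
At equilibrium, Kc = [NH₃]·[H₂S] = 1.8×10⁻⁴.
([NH₃])·(0.0013) = 1.8×10⁻⁴
[NH₃] = 0.138 = 0.14 mol/L

[NH₃] = 0.14 mol/L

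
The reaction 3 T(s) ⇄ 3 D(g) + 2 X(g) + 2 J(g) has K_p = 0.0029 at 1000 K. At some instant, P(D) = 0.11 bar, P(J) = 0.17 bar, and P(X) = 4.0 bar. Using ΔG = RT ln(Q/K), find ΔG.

(T is a pure solid — omitted from Q_p.)
Q_p = P(D)³·P(X)²·P(J)² = (0.11)³·(4.0)²·(0.17)² = 6.15×10⁻⁴
ΔG = RT ln(Q_p/K_p) = (8.314 J mol⁻¹ K⁻¹)(1000 K) × ln(6.15×10⁻⁴/0.0029)
   = (8.314 kJ/mol)(-1.551) = -12.9 kJ/mol
ΔG < 0, so the forward reaction is spontaneous (proceeds forward).

ΔG = -12.9 kJ/mol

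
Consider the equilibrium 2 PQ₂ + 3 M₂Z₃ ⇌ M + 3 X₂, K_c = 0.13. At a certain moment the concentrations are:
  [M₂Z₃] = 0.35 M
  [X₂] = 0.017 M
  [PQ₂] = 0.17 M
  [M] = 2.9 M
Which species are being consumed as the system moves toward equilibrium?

PQ₂, M₂Z₃ (reactants)

Q_c = [M]·[X₂]³ / ([PQ₂]²·[M₂Z₃]³) = (2.9)·(0.017)³ / ((0.17)²·(0.35)³) = 0.011
Q_c = 0.011 < K_c = 0.13: net forward reaction.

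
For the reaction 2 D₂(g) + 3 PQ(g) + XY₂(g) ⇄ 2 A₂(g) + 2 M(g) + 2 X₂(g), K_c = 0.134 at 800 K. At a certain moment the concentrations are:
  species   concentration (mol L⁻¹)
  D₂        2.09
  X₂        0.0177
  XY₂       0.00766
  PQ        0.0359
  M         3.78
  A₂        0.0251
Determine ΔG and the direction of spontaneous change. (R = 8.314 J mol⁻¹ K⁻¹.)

Q_c = [A₂]²·[M]²·[X₂]² / ([D₂]²·[PQ]³·[XY₂]) = (0.0251)²·(3.78)²·(0.0177)² / ((2.09)²·(0.0359)³·(0.00766)) = 1.82
ΔG = RT ln(Q_c/K_c) = (8.314 J mol⁻¹ K⁻¹)(800 K) × ln(1.82/0.134)
   = (6.651 kJ/mol)(2.609) = 17.4 kJ/mol
ΔG > 0, so the forward reaction is non-spontaneous (proceeds in reverse).

ΔG = 17.4 kJ/mol; the forward reaction is non-spontaneous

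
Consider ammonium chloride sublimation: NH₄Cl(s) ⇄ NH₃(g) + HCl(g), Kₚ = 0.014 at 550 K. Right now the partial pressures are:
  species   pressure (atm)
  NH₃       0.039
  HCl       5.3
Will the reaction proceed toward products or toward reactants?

(NH₄Cl is a pure solid — omitted from Qₚ.)
Qₚ = P(NH₃)·P(HCl) = (0.039)·(5.3) = 0.21
Qₚ = 0.21 > Kₚ = 0.014, so the reverse reaction proceeds.

toward reactants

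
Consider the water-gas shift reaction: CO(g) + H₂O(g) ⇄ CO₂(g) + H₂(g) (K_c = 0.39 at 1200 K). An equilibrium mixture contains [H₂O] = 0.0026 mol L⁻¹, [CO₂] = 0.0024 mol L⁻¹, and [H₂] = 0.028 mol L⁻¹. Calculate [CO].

At equilibrium, K_c = [CO₂]·[H₂] / ([CO]·[H₂O]) = 0.39.
(0.0024)·(0.028) / (([CO])·(0.0026)) = 0.39
[CO] = 0.0663 = 0.066 mol L⁻¹

[CO] = 0.066 mol L⁻¹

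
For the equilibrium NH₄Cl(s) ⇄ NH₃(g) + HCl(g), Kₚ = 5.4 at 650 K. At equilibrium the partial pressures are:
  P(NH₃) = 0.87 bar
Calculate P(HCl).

P(HCl) = 6.2 bar

(NH₄Cl is a pure solid — omitted from Kₚ.)
At equilibrium, Kₚ = P(NH₃)·P(HCl) = 5.4.
(0.87)·(P(HCl)) = 5.4
P(HCl) = 6.21 = 6.2 bar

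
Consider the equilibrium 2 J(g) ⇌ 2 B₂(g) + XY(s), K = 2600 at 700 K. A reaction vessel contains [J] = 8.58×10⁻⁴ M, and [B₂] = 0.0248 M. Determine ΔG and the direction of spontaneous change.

ΔG = -6.61 kJ/mol; the forward reaction is spontaneous

(XY is a pure solid — omitted from Q.)
Q = [B₂]² / [J]² = (0.0248)² / (8.58×10⁻⁴)² = 835
ΔG = RT ln(Q/K) = (8.314 J mol⁻¹ K⁻¹)(700 K) × ln(835/2600)
   = (5.820 kJ/mol)(-1.136) = -6.61 kJ/mol
ΔG < 0, so the forward reaction is spontaneous (proceeds forward).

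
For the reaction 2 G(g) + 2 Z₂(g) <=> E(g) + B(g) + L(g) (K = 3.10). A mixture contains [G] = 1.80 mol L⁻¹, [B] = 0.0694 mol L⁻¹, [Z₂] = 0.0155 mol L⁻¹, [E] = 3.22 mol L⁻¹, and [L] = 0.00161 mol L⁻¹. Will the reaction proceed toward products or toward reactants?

Q = [E]·[B]·[L] / ([G]²·[Z₂]²) = (3.22)·(0.0694)·(0.00161) / ((1.80)²·(0.0155)²) = 0.462
Q = 0.462 < K = 3.10, so the forward reaction proceeds.

forward (toward products)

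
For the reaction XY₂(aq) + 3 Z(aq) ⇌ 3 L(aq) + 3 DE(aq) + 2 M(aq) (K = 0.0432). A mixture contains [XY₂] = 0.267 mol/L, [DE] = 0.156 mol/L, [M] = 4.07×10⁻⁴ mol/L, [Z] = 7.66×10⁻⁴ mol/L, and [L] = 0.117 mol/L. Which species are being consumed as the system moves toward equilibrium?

Q = [L]³·[DE]³·[M]² / ([XY₂]·[Z]³) = (0.117)³·(0.156)³·(4.07×10⁻⁴)² / ((0.267)·(7.66×10⁻⁴)³) = 0.00839
Q = 0.00839 < K = 0.0432: net forward reaction.

XY₂, Z (reactants)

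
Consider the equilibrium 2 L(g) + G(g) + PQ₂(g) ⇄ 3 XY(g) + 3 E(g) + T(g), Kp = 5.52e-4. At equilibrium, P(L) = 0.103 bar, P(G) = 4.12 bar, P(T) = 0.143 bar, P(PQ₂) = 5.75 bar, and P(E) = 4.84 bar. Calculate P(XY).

At equilibrium, Kp = P(XY)³·P(E)³·P(T) / (P(L)²·P(G)·P(PQ₂)) = 5.52e-4.
(P(XY))³·(4.84)³·(0.143) / ((0.103)²·(4.12)·(5.75)) = 5.52e-4
P(XY)³ = 8.56e-6 ⇒ P(XY) = 0.0205 bar

P(XY) = 0.0205 bar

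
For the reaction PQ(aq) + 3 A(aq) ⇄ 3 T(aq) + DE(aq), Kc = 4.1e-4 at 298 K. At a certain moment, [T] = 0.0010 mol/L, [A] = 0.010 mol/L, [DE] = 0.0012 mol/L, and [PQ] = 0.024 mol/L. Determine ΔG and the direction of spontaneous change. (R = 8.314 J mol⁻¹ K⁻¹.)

Qc = [T]³·[DE] / ([PQ]·[A]³) = (0.0010)³·(0.0012) / ((0.024)·(0.010)³) = 5.00e-5
ΔG = RT ln(Qc/Kc) = (8.314 J mol⁻¹ K⁻¹)(298 K) × ln(5.00e-5/4.1e-4)
   = (2.478 kJ/mol)(-2.104) = -5.21 kJ/mol
ΔG < 0, so the forward reaction is spontaneous (proceeds forward).

ΔG = -5.21 kJ/mol; the forward reaction is spontaneous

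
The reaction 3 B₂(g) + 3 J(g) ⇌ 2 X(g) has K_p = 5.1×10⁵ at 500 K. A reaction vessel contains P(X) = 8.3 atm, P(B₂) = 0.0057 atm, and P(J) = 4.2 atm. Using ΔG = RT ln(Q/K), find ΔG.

ΔG = 9.51 kJ/mol

Q_p = P(X)² / (P(B₂)³·P(J)³) = (8.3)² / ((0.0057)³·(4.2)³) = 5.02×10⁶
ΔG = RT ln(Q_p/K_p) = (8.314 J mol⁻¹ K⁻¹)(500 K) × ln(5.02×10⁶/5.1×10⁵)
   = (4.157 kJ/mol)(2.287) = 9.51 kJ/mol
ΔG > 0, so the forward reaction is non-spontaneous (proceeds in reverse).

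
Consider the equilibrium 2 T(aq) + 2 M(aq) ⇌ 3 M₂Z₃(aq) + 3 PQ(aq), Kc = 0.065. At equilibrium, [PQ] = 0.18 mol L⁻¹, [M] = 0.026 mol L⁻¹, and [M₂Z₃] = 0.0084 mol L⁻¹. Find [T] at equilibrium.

[T] = 0.0089 mol L⁻¹

At equilibrium, Kc = [M₂Z₃]³·[PQ]³ / ([T]²·[M]²) = 0.065.
(0.0084)³·(0.18)³ / (([T])²·(0.026)²) = 0.065
[T]² = 7.87×10⁻⁵ ⇒ [T] = 0.0089 mol L⁻¹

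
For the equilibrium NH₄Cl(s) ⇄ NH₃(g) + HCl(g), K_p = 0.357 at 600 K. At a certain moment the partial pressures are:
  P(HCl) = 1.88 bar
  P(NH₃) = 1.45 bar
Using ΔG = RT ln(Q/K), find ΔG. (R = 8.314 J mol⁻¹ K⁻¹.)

(NH₄Cl is a pure solid — omitted from Q_p.)
Q_p = P(NH₃)·P(HCl) = (1.45)·(1.88) = 2.73
ΔG = RT ln(Q_p/K_p) = (8.314 J mol⁻¹ K⁻¹)(600 K) × ln(2.73/0.357)
   = (4.988 kJ/mol)(2.034) = 10.1 kJ/mol
ΔG > 0, so the forward reaction is non-spontaneous (proceeds in reverse).

ΔG = 10.1 kJ/mol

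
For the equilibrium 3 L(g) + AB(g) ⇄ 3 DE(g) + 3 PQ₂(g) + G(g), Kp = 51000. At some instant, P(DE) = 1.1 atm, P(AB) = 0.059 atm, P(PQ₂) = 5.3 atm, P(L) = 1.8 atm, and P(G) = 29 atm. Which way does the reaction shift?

forward (toward products)

Qp = P(DE)³·P(PQ₂)³·P(G) / (P(L)³·P(AB)) = (1.1)³·(5.3)³·(29) / ((1.8)³·(0.059)) = 17000
Qp = 17000 < Kp = 51000, so the forward reaction proceeds.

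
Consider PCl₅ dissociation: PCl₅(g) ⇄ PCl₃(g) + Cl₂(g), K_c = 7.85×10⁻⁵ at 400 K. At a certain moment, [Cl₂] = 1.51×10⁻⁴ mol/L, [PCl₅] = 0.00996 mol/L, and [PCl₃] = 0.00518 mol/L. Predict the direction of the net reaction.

no net change (already at equilibrium)

Q_c = [PCl₃]·[Cl₂] / [PCl₅] = (0.00518)·(1.51×10⁻⁴) / (0.00996) = 7.85×10⁻⁵
Q_c = 7.85×10⁻⁵ = K_c, so the system is already at equilibrium.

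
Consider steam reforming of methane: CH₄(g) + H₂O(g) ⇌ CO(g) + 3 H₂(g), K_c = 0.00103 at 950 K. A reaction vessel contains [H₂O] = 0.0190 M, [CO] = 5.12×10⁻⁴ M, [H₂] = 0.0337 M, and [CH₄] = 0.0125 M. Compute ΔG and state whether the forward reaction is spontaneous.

ΔG = -19.9 kJ/mol; the forward reaction is spontaneous

Q_c = [CO]·[H₂]³ / ([CH₄]·[H₂O]) = (5.12×10⁻⁴)·(0.0337)³ / ((0.0125)·(0.0190)) = 8.25×10⁻⁵
ΔG = RT ln(Q_c/K_c) = (8.314 J mol⁻¹ K⁻¹)(950 K) × ln(8.25×10⁻⁵/0.00103)
   = (7.898 kJ/mol)(-2.525) = -19.9 kJ/mol
ΔG < 0, so the forward reaction is spontaneous (proceeds forward).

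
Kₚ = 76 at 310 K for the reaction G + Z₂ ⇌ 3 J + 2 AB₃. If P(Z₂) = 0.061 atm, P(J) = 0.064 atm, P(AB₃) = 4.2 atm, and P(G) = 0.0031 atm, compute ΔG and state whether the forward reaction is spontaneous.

Qₚ = P(J)³·P(AB₃)² / (P(G)·P(Z₂)) = (0.064)³·(4.2)² / ((0.0031)·(0.061)) = 24.5
ΔG = RT ln(Qₚ/Kₚ) = (8.314 J mol⁻¹ K⁻¹)(310 K) × ln(24.5/76)
   = (2.577 kJ/mol)(-1.132) = -2.92 kJ/mol
ΔG < 0, so the forward reaction is spontaneous (proceeds forward).

ΔG = -2.92 kJ/mol; the forward reaction is spontaneous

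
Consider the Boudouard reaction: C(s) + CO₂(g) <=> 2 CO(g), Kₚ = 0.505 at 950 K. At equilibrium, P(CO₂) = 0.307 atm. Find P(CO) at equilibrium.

(C is a pure solid — omitted from Kₚ.)
At equilibrium, Kₚ = P(CO)² / P(CO₂) = 0.505.
(P(CO))² / (0.307) = 0.505
P(CO)² = 0.155 ⇒ P(CO) = 0.394 atm

P(CO) = 0.394 atm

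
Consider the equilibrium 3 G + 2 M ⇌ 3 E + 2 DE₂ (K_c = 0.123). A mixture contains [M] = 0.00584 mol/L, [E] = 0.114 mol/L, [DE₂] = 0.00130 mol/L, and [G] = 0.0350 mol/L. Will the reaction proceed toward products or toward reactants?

in the reverse direction

Q_c = [E]³·[DE₂]² / ([G]³·[M]²) = (0.114)³·(0.00130)² / ((0.0350)³·(0.00584)²) = 1.71
Q_c = 1.71 > K_c = 0.123, so the reverse reaction proceeds.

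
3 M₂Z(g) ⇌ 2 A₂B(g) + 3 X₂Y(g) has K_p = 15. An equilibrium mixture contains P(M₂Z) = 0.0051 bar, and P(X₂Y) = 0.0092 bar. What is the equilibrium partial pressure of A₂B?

At equilibrium, K_p = P(A₂B)²·P(X₂Y)³ / P(M₂Z)³ = 15.
(P(A₂B))²·(0.0092)³ / (0.0051)³ = 15
P(A₂B)² = 2.56 ⇒ P(A₂B) = 1.6 bar

P(A₂B) = 1.6 bar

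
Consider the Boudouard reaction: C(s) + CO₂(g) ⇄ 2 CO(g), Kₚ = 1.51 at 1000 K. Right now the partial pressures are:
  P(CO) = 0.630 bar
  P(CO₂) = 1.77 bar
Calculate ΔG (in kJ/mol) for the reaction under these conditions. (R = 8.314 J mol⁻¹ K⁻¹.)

ΔG = -15.9 kJ/mol

(C is a pure solid — omitted from Qₚ.)
Qₚ = P(CO)² / P(CO₂) = (0.630)² / (1.77) = 0.224
ΔG = RT ln(Qₚ/Kₚ) = (8.314 J mol⁻¹ K⁻¹)(1000 K) × ln(0.224/1.51)
   = (8.314 kJ/mol)(-1.908) = -15.9 kJ/mol
ΔG < 0, so the forward reaction is spontaneous (proceeds forward).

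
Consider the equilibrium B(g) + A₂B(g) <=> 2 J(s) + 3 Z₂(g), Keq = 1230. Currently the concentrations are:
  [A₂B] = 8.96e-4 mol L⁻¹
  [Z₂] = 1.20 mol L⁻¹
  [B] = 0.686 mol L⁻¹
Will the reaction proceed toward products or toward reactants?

reverse (toward reactants)

(J is a pure solid — omitted from Q.)
Q = [Z₂]³ / ([B]·[A₂B]) = (1.20)³ / ((0.686)·(8.96e-4)) = 2810
Q = 2810 > Keq = 1230, so the reverse reaction proceeds.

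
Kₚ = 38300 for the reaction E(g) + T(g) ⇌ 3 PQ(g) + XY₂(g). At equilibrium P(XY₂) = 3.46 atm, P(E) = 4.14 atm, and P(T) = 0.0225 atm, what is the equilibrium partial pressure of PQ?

P(PQ) = 10.1 atm

At equilibrium, Kₚ = P(PQ)³·P(XY₂) / (P(E)·P(T)) = 38300.
(P(PQ))³·(3.46) / ((4.14)·(0.0225)) = 38300
P(PQ)³ = 1030 ⇒ P(PQ) = 10.1 atm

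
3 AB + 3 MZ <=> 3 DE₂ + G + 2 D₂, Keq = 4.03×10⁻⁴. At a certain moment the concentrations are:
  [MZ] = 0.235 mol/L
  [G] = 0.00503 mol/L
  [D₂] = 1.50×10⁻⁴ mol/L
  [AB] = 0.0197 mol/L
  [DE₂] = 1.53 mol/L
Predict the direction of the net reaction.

Q = [DE₂]³·[G]·[D₂]² / ([AB]³·[MZ]³) = (1.53)³·(0.00503)·(1.50×10⁻⁴)² / ((0.0197)³·(0.235)³) = 0.00409
Q = 0.00409 > Keq = 4.03×10⁻⁴, so the reverse reaction proceeds.

toward reactants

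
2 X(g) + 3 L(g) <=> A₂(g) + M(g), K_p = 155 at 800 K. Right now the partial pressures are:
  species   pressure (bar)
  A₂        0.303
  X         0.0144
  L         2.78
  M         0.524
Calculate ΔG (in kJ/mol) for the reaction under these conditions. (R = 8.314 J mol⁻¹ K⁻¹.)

Q_p = P(A₂)·P(M) / (P(X)²·P(L)³) = (0.303)·(0.524) / ((0.0144)²·(2.78)³) = 35.6
ΔG = RT ln(Q_p/K_p) = (8.314 J mol⁻¹ K⁻¹)(800 K) × ln(35.6/155)
   = (6.651 kJ/mol)(-1.471) = -9.78 kJ/mol
ΔG < 0, so the forward reaction is spontaneous (proceeds forward).

ΔG = -9.78 kJ/mol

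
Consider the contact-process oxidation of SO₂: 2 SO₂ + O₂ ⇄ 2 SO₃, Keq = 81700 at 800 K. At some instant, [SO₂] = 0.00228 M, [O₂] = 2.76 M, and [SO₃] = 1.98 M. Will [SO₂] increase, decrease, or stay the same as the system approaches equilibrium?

increase

Q = [SO₃]² / ([SO₂]²·[O₂]) = (1.98)² / ((0.00228)²·(2.76)) = 2.73×10⁵
Q = 2.73×10⁵ > Keq = 81700: net reverse reaction.
SO₂ is a reactant, so it increases.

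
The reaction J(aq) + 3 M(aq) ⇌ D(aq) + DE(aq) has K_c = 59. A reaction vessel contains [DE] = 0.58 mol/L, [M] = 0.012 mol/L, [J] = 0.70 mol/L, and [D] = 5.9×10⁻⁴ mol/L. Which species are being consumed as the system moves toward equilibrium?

Q_c = [D]·[DE] / ([J]·[M]³) = (5.9×10⁻⁴)·(0.58) / ((0.70)·(0.012)³) = 280
Q_c = 280 > K_c = 59: net reverse reaction.

D, DE (products)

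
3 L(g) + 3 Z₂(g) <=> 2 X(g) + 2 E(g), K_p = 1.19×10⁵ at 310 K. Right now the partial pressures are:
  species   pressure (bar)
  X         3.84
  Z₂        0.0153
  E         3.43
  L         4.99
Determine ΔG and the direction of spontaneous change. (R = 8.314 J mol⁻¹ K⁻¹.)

Q_p = P(X)²·P(E)² / (P(L)³·P(Z₂)³) = (3.84)²·(3.43)² / ((4.99)³·(0.0153)³) = 3.90×10⁵
ΔG = RT ln(Q_p/K_p) = (8.314 J mol⁻¹ K⁻¹)(310 K) × ln(3.90×10⁵/1.19×10⁵)
   = (2.577 kJ/mol)(1.187) = 3.06 kJ/mol
ΔG > 0, so the forward reaction is non-spontaneous (proceeds in reverse).

ΔG = 3.06 kJ/mol; the forward reaction is non-spontaneous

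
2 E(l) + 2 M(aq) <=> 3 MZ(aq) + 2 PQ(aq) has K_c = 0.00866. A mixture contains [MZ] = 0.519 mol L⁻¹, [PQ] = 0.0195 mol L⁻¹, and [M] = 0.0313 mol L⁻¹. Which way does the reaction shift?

in the reverse direction

(E is a pure liquid — omitted from Q_c.)
Q_c = [MZ]³·[PQ]² / [M]² = (0.519)³·(0.0195)² / (0.0313)² = 0.0543
Q_c = 0.0543 > K_c = 0.00866, so the reverse reaction proceeds.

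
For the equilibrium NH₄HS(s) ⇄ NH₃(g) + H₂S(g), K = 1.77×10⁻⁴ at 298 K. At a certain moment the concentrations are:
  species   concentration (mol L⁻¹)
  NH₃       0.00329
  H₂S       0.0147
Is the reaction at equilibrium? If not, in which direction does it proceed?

in the forward direction

(NH₄HS is a pure solid — omitted from Q.)
Q = [NH₃]·[H₂S] = (0.00329)·(0.0147) = 4.84×10⁻⁵
Q = 4.84×10⁻⁵ < K = 1.77×10⁻⁴, so the forward reaction proceeds.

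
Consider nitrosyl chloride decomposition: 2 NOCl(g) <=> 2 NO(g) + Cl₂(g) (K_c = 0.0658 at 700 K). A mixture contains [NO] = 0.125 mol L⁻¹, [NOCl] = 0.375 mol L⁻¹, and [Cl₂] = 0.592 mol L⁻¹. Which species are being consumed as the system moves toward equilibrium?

none (at equilibrium)

Q_c = [NO]²·[Cl₂] / [NOCl]² = (0.125)²·(0.592) / (0.375)² = 0.0658
Q_c = 0.0658 = K_c; the system is at equilibrium.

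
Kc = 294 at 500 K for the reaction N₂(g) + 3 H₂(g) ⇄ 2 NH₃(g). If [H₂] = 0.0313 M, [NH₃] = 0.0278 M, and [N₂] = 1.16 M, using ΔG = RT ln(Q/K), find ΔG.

ΔG = -10.8 kJ/mol

Qc = [NH₃]² / ([N₂]·[H₂]³) = (0.0278)² / ((1.16)·(0.0313)³) = 21.7
ΔG = RT ln(Qc/Kc) = (8.314 J mol⁻¹ K⁻¹)(500 K) × ln(21.7/294)
   = (4.157 kJ/mol)(-2.606) = -10.8 kJ/mol
ΔG < 0, so the forward reaction is spontaneous (proceeds forward).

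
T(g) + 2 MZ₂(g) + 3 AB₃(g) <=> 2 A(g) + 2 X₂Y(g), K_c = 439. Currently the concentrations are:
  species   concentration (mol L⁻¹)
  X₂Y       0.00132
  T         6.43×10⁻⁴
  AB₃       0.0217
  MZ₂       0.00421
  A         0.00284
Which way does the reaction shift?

Q_c = [A]²·[X₂Y]² / ([T]·[MZ₂]²·[AB₃]³) = (0.00284)²·(0.00132)² / ((6.43×10⁻⁴)·(0.00421)²·(0.0217)³) = 121
Q_c = 121 < K_c = 439, so the forward reaction proceeds.

forward (toward products)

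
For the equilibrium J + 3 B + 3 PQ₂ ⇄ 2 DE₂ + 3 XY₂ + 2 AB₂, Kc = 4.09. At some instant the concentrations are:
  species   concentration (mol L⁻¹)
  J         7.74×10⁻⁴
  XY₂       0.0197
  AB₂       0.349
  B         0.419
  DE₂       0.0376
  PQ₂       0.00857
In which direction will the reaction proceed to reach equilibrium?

Qc = [DE₂]²·[XY₂]³·[AB₂]² / ([J]·[B]³·[PQ₂]³) = (0.0376)²·(0.0197)³·(0.349)² / ((7.74×10⁻⁴)·(0.419)³·(0.00857)³) = 36.7
Qc = 36.7 > Kc = 4.09, so the reverse reaction proceeds.

to the left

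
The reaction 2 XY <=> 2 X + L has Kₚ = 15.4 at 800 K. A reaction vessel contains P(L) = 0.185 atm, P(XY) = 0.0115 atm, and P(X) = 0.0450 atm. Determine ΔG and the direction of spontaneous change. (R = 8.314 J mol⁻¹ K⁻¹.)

ΔG = -11.3 kJ/mol; the forward reaction is spontaneous

Qₚ = P(X)²·P(L) / P(XY)² = (0.0450)²·(0.185) / (0.0115)² = 2.83
ΔG = RT ln(Qₚ/Kₚ) = (8.314 J mol⁻¹ K⁻¹)(800 K) × ln(2.83/15.4)
   = (6.651 kJ/mol)(-1.694) = -11.3 kJ/mol
ΔG < 0, so the forward reaction is spontaneous (proceeds forward).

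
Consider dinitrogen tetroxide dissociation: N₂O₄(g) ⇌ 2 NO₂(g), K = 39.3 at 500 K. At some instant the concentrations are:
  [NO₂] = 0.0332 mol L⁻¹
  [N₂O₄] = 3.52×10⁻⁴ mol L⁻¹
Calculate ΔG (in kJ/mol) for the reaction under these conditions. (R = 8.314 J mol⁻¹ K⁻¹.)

Q = [NO₂]² / [N₂O₄] = (0.0332)² / (3.52×10⁻⁴) = 3.13
ΔG = RT ln(Q/K) = (8.314 J mol⁻¹ K⁻¹)(500 K) × ln(3.13/39.3)
   = (4.157 kJ/mol)(-2.530) = -10.5 kJ/mol
ΔG < 0, so the forward reaction is spontaneous (proceeds forward).

ΔG = -10.5 kJ/mol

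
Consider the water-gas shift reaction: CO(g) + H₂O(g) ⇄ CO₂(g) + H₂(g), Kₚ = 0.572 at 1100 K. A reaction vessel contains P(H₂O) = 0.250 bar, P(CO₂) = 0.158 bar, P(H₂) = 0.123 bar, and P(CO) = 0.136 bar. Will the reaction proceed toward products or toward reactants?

Qₚ = P(CO₂)·P(H₂) / (P(CO)·P(H₂O)) = (0.158)·(0.123) / ((0.136)·(0.250)) = 0.572
Qₚ = 0.572 = Kₚ, so the system is already at equilibrium.

neither direction; the system is at equilibrium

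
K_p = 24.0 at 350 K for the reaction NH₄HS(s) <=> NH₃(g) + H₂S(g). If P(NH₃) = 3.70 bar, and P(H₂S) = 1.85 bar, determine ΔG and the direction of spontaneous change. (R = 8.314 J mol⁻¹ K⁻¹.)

(NH₄HS is a pure solid — omitted from Q_p.)
Q_p = P(NH₃)·P(H₂S) = (3.70)·(1.85) = 6.85
ΔG = RT ln(Q_p/K_p) = (8.314 J mol⁻¹ K⁻¹)(350 K) × ln(6.85/24.0)
   = (2.910 kJ/mol)(-1.254) = -3.65 kJ/mol
ΔG < 0, so the forward reaction is spontaneous (proceeds forward).

ΔG = -3.65 kJ/mol; the forward reaction is spontaneous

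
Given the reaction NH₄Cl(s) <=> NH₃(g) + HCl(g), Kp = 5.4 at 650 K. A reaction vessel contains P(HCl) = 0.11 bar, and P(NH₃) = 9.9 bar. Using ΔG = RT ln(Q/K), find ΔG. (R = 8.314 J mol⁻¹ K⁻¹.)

(NH₄Cl is a pure solid — omitted from Qp.)
Qp = P(NH₃)·P(HCl) = (9.9)·(0.11) = 1.09
ΔG = RT ln(Qp/Kp) = (8.314 J mol⁻¹ K⁻¹)(650 K) × ln(1.09/5.4)
   = (5.404 kJ/mol)(-1.600) = -8.65 kJ/mol
ΔG < 0, so the forward reaction is spontaneous (proceeds forward).

ΔG = -8.65 kJ/mol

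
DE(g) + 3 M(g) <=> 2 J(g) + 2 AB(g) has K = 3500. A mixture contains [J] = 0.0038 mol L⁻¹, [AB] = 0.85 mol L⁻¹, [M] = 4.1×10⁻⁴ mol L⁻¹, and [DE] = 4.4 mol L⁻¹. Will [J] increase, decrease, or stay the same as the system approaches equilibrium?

Q = [J]²·[AB]² / ([DE]·[M]³) = (0.0038)²·(0.85)² / ((4.4)·(4.1×10⁻⁴)³) = 34000
Q = 34000 > K = 3500: net reverse reaction.
J is a product, so it decreases.

decrease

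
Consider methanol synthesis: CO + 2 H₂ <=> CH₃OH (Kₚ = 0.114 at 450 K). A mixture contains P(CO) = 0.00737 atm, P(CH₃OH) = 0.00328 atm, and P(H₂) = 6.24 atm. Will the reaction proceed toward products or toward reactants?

Qₚ = P(CH₃OH) / (P(CO)·P(H₂)²) = (0.00328) / ((0.00737)·(6.24)²) = 0.0114
Qₚ = 0.0114 < Kₚ = 0.114, so the forward reaction proceeds.

toward products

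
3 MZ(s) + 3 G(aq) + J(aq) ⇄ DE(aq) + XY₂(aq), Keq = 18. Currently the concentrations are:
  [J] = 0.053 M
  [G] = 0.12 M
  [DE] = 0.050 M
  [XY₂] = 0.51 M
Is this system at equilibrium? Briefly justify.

(MZ is a pure solid — omitted from Q.)
Q = [DE]·[XY₂] / ([G]³·[J]) = (0.050)·(0.51) / ((0.12)³·(0.053)) = 280
Q = 280 > Keq = 18: net reverse reaction.

no; Q > K, reaction proceeds in reverse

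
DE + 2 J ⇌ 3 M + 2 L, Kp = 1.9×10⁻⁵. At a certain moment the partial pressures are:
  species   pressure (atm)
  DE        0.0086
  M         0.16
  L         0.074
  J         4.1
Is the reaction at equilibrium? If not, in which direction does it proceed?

reverse (toward reactants)

Qp = P(M)³·P(L)² / (P(DE)·P(J)²) = (0.16)³·(0.074)² / ((0.0086)·(4.1)²) = 1.6×10⁻⁴
Qp = 1.6×10⁻⁴ > Kp = 1.9×10⁻⁵, so the reverse reaction proceeds.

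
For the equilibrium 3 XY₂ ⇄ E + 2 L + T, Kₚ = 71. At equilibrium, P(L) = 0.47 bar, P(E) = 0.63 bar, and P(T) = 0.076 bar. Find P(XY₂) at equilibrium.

At equilibrium, Kₚ = P(E)·P(L)²·P(T) / P(XY₂)³ = 71.
(0.63)·(0.47)²·(0.076) / (P(XY₂))³ = 71
P(XY₂)³ = 1.49×10⁻⁴ ⇒ P(XY₂) = 0.053 bar

P(XY₂) = 0.053 bar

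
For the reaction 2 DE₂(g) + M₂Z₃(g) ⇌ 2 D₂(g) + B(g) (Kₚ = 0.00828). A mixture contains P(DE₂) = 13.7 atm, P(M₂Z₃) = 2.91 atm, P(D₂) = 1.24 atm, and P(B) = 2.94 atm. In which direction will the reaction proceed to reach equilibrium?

at equilibrium

Qₚ = P(D₂)²·P(B) / (P(DE₂)²·P(M₂Z₃)) = (1.24)²·(2.94) / ((13.7)²·(2.91)) = 0.00828
Qₚ = 0.00828 = Kₚ, so the system is already at equilibrium.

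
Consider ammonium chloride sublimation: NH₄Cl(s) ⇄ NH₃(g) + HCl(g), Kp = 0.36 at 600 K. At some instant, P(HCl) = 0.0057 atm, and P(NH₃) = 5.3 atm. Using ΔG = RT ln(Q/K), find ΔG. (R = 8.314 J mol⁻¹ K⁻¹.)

(NH₄Cl is a pure solid — omitted from Qp.)
Qp = P(NH₃)·P(HCl) = (5.3)·(0.0057) = 0.0302
ΔG = RT ln(Qp/Kp) = (8.314 J mol⁻¹ K⁻¹)(600 K) × ln(0.0302/0.36)
   = (4.988 kJ/mol)(-2.478) = -12.4 kJ/mol
ΔG < 0, so the forward reaction is spontaneous (proceeds forward).

ΔG = -12.4 kJ/mol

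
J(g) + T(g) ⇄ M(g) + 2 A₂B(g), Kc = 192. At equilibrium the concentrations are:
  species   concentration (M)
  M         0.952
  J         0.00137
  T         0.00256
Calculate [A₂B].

At equilibrium, Kc = [M]·[A₂B]² / ([J]·[T]) = 192.
(0.952)·([A₂B])² / ((0.00137)·(0.00256)) = 192
[A₂B]² = 7.07×10⁻⁴ ⇒ [A₂B] = 0.0266 M

[A₂B] = 0.0266 M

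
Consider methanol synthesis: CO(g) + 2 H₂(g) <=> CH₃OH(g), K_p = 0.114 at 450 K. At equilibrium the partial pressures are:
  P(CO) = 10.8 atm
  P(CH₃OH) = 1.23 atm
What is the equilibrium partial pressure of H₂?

P(H₂) = 1.00 atm

At equilibrium, K_p = P(CH₃OH) / (P(CO)·P(H₂)²) = 0.114.
(1.23) / ((10.8)·(P(H₂))²) = 0.114
P(H₂)² = 0.999 ⇒ P(H₂) = 1.00 atm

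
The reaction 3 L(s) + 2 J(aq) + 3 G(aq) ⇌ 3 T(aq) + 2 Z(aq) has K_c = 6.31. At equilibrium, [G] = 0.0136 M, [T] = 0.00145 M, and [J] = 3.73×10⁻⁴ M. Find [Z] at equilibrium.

(L is a pure solid — omitted from K_c.)
At equilibrium, K_c = [T]³·[Z]² / ([J]²·[G]³) = 6.31.
(0.00145)³·([Z])² / ((3.73×10⁻⁴)²·(0.0136)³) = 6.31
[Z]² = 7.24×10⁻⁴ ⇒ [Z] = 0.0269 M

[Z] = 0.0269 M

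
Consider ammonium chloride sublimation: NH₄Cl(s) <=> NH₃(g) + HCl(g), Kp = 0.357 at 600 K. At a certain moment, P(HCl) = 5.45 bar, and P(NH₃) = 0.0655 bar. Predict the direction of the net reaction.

at equilibrium

(NH₄Cl is a pure solid — omitted from Qp.)
Qp = P(NH₃)·P(HCl) = (0.0655)·(5.45) = 0.357
Qp = 0.357 = Kp, so the system is already at equilibrium.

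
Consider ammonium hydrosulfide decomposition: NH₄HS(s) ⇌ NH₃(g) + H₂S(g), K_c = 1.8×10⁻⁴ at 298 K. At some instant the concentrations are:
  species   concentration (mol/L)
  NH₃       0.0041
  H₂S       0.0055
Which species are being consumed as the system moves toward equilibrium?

(NH₄HS is a pure solid — omitted from Q_c.)
Q_c = [NH₃]·[H₂S] = (0.0041)·(0.0055) = 2.3×10⁻⁵
Q_c = 2.3×10⁻⁵ < K_c = 1.8×10⁻⁴: net forward reaction.

NH₄HS (reactants)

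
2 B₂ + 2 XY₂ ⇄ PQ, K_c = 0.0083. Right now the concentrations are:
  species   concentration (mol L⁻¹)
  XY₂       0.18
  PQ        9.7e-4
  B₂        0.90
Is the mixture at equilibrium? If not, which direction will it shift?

no; Q > K, reaction proceeds in reverse

Q_c = [PQ] / ([B₂]²·[XY₂]²) = (9.7e-4) / ((0.90)²·(0.18)²) = 0.037
Q_c = 0.037 > K_c = 0.0083: net reverse reaction.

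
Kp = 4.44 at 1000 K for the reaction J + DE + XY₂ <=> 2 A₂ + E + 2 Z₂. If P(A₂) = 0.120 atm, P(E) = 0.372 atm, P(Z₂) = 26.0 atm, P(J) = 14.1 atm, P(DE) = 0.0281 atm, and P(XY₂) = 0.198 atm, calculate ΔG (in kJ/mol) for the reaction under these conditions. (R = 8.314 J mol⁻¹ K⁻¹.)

Qp = P(A₂)²·P(E)·P(Z₂)² / (P(J)·P(DE)·P(XY₂)) = (0.120)²·(0.372)·(26.0)² / ((14.1)·(0.0281)·(0.198)) = 46.2
ΔG = RT ln(Qp/Kp) = (8.314 J mol⁻¹ K⁻¹)(1000 K) × ln(46.2/4.44)
   = (8.314 kJ/mol)(2.342) = 19.5 kJ/mol
ΔG > 0, so the forward reaction is non-spontaneous (proceeds in reverse).

ΔG = 19.5 kJ/mol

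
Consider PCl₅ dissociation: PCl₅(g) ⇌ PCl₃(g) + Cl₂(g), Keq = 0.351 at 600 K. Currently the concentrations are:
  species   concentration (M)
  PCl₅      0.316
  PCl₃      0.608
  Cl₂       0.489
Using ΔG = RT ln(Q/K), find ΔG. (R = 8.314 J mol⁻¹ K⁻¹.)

ΔG = 4.92 kJ/mol

Q = [PCl₃]·[Cl₂] / [PCl₅] = (0.608)·(0.489) / (0.316) = 0.941
ΔG = RT ln(Q/Keq) = (8.314 J mol⁻¹ K⁻¹)(600 K) × ln(0.941/0.351)
   = (4.988 kJ/mol)(0.9862) = 4.92 kJ/mol
ΔG > 0, so the forward reaction is non-spontaneous (proceeds in reverse).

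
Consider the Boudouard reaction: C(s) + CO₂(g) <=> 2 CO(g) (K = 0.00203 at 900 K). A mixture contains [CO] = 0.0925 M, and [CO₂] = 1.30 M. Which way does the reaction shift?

toward reactants

(C is a pure solid — omitted from Q.)
Q = [CO]² / [CO₂] = (0.0925)² / (1.30) = 0.00658
Q = 0.00658 > K = 0.00203, so the reverse reaction proceeds.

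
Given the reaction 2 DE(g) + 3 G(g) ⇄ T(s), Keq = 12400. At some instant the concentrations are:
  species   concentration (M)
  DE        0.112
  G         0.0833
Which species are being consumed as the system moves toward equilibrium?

T (products)

(T is a pure solid — omitted from Q.)
Q = 1 / ([DE]²·[G]³) = 1 / ((0.112)²·(0.0833)³) = 1.38×10⁵
Q = 1.38×10⁵ > Keq = 12400: net reverse reaction.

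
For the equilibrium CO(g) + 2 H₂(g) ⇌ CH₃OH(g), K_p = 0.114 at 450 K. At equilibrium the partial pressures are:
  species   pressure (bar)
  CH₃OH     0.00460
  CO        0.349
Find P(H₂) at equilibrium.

P(H₂) = 0.340 bar

At equilibrium, K_p = P(CH₃OH) / (P(CO)·P(H₂)²) = 0.114.
(0.00460) / ((0.349)·(P(H₂))²) = 0.114
P(H₂)² = 0.116 ⇒ P(H₂) = 0.340 bar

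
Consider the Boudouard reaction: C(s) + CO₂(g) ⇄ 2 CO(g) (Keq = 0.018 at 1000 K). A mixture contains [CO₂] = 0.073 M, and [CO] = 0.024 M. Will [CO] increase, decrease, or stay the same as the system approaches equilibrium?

(C is a pure solid — omitted from Q.)
Q = [CO]² / [CO₂] = (0.024)² / (0.073) = 0.0079
Q = 0.0079 < Keq = 0.018: net forward reaction.
CO is a product, so it increases.

increase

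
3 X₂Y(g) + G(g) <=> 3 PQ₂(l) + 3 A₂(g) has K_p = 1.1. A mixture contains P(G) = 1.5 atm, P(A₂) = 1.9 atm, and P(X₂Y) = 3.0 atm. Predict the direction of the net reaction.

(PQ₂ is a pure liquid — omitted from Q_p.)
Q_p = P(A₂)³ / (P(X₂Y)³·P(G)) = (1.9)³ / ((3.0)³·(1.5)) = 0.17
Q_p = 0.17 < K_p = 1.1, so the forward reaction proceeds.

forward (toward products)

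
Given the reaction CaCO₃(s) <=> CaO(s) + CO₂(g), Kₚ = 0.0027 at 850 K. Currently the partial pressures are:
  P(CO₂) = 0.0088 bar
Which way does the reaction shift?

(CaCO₃, CaO are pure solids — omitted from Qₚ.)
Qₚ = P(CO₂) = 0.0088
Qₚ = 0.0088 > Kₚ = 0.0027, so the reverse reaction proceeds.

in the reverse direction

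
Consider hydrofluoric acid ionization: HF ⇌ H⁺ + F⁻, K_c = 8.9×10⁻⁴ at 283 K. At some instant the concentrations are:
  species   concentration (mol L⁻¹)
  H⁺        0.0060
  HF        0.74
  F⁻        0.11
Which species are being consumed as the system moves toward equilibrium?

none (at equilibrium)

Q_c = [H⁺]·[F⁻] / [HF] = (0.0060)·(0.11) / (0.74) = 8.9×10⁻⁴
Q_c = 8.9×10⁻⁴ = K_c; the system is at equilibrium.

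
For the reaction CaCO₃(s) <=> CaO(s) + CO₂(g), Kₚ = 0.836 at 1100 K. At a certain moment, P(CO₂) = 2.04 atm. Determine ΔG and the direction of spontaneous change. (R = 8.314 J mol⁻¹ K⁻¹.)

(CaCO₃, CaO are pure solids — omitted from Qₚ.)
Qₚ = P(CO₂) = 2.04
ΔG = RT ln(Qₚ/Kₚ) = (8.314 J mol⁻¹ K⁻¹)(1100 K) × ln(2.04/0.836)
   = (9.145 kJ/mol)(0.8921) = 8.16 kJ/mol
ΔG > 0, so the forward reaction is non-spontaneous (proceeds in reverse).

ΔG = 8.16 kJ/mol; the forward reaction is non-spontaneous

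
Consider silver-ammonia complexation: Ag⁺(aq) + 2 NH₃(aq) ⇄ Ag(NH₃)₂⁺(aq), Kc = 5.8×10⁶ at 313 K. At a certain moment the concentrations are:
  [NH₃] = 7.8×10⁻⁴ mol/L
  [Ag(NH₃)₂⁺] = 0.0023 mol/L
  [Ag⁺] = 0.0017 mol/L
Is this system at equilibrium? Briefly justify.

Qc = [Ag(NH₃)₂⁺] / ([Ag⁺]·[NH₃]²) = (0.0023) / ((0.0017)·(7.8×10⁻⁴)²) = 2.2×10⁶
Qc = 2.2×10⁶ < Kc = 5.8×10⁶: net forward reaction.

no; Q < K, reaction proceeds forward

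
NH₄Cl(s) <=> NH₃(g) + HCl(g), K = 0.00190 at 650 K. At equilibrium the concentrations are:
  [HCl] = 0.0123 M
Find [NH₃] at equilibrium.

[NH₃] = 0.154 M

(NH₄Cl is a pure solid — omitted from K.)
At equilibrium, K = [NH₃]·[HCl] = 0.00190.
([NH₃])·(0.0123) = 0.00190
[NH₃] = 0.154 M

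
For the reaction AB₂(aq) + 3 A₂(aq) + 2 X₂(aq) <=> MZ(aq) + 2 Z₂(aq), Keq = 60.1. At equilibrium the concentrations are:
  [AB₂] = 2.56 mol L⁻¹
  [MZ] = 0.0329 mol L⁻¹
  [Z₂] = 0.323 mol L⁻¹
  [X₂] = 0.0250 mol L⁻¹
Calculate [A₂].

At equilibrium, Keq = [MZ]·[Z₂]² / ([AB₂]·[A₂]³·[X₂]²) = 60.1.
(0.0329)·(0.323)² / ((2.56)·([A₂])³·(0.0250)²) = 60.1
[A₂]³ = 0.0357 ⇒ [A₂] = 0.329 mol L⁻¹

[A₂] = 0.329 mol L⁻¹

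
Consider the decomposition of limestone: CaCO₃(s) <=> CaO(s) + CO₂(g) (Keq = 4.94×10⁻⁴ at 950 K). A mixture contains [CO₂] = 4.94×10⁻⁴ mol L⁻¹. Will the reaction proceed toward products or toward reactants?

(CaCO₃, CaO are pure solids — omitted from Q.)
Q = [CO₂] = 4.94×10⁻⁴
Q = 4.94×10⁻⁴ = Keq, so the system is already at equilibrium.

neither direction; the system is at equilibrium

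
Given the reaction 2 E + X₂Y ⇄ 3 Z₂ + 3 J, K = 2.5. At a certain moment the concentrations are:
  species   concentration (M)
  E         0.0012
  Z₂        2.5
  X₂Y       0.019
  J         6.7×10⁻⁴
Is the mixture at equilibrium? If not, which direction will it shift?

Q = [Z₂]³·[J]³ / ([E]²·[X₂Y]) = (2.5)³·(6.7×10⁻⁴)³ / ((0.0012)²·(0.019)) = 0.17
Q = 0.17 < K = 2.5: net forward reaction.

no; Q < K, reaction proceeds forward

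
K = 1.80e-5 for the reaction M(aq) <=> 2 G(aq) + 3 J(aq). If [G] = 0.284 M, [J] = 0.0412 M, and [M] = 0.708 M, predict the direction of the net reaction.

Q = [G]²·[J]³ / [M] = (0.284)²·(0.0412)³ / (0.708) = 7.97e-6
Q = 7.97e-6 < K = 1.80e-5, so the forward reaction proceeds.

toward products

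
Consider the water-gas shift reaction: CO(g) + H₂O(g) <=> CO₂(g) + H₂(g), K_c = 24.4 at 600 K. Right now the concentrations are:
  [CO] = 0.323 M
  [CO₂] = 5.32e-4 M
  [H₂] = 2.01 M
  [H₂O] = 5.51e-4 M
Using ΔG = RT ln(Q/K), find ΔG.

Q_c = [CO₂]·[H₂] / ([CO]·[H₂O]) = (5.32e-4)·(2.01) / ((0.323)·(5.51e-4)) = 6.01
ΔG = RT ln(Q_c/K_c) = (8.314 J mol⁻¹ K⁻¹)(600 K) × ln(6.01/24.4)
   = (4.988 kJ/mol)(-1.401) = -6.99 kJ/mol
ΔG < 0, so the forward reaction is spontaneous (proceeds forward).

ΔG = -6.99 kJ/mol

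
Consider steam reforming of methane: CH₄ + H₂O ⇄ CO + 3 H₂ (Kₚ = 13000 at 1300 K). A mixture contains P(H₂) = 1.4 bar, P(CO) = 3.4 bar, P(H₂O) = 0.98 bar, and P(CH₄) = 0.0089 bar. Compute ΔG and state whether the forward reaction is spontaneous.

ΔG = -27.0 kJ/mol; the forward reaction is spontaneous

Qₚ = P(CO)·P(H₂)³ / (P(CH₄)·P(H₂O)) = (3.4)·(1.4)³ / ((0.0089)·(0.98)) = 1070
ΔG = RT ln(Qₚ/Kₚ) = (8.314 J mol⁻¹ K⁻¹)(1300 K) × ln(1070/13000)
   = (10.81 kJ/mol)(-2.497) = -27.0 kJ/mol
ΔG < 0, so the forward reaction is spontaneous (proceeds forward).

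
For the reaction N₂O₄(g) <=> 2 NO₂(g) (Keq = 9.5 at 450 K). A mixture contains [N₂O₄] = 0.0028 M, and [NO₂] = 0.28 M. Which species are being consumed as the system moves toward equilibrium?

NO₂ (products)

Q = [NO₂]² / [N₂O₄] = (0.28)² / (0.0028) = 28
Q = 28 > Keq = 9.5: net reverse reaction.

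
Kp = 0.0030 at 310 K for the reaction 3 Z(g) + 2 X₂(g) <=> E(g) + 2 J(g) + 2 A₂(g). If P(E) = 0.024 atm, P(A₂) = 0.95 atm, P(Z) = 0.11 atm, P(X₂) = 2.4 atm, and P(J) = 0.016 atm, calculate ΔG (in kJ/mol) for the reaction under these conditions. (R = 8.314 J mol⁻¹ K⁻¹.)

Qp = P(E)·P(J)²·P(A₂)² / (P(Z)³·P(X₂)²) = (0.024)·(0.016)²·(0.95)² / ((0.11)³·(2.4)²) = 7.23×10⁻⁴
ΔG = RT ln(Qp/Kp) = (8.314 J mol⁻¹ K⁻¹)(310 K) × ln(7.23×10⁻⁴/0.0030)
   = (2.577 kJ/mol)(-1.423) = -3.67 kJ/mol
ΔG < 0, so the forward reaction is spontaneous (proceeds forward).

ΔG = -3.67 kJ/mol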